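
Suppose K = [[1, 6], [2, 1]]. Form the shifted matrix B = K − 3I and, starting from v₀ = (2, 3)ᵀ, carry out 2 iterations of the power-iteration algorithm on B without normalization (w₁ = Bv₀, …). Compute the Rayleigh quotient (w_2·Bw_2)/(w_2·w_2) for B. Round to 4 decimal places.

B = K − 3I has rows (-2, 6); (2, -2)
w1 = Bv₀ = ((-2)·2 + 6·3; 2·2 + (-2)·3) = (14, -2)
w2 = Bw1 = ((-2)·14 + 6·(-2); 2·14 + (-2)·(-2)) = (-40, 32)
Bw2 = (272, -144)
w2·Bw2 = -15488; w2·w2 = 2624; μ ≈ -15488/2624 = -5.9024

μ ≈ -5.9024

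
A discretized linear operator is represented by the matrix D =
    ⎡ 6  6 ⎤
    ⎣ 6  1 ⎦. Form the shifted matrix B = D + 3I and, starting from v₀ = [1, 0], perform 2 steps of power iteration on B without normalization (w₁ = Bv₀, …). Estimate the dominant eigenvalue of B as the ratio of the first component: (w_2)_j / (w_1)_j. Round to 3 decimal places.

B = D + 3I has rows (9, 6); (6, 4)
w1 = Bv₀ = (9, 6)
w2 = Bw1 = (117, 78)
Ratio: 117/9 = 13.000

13.000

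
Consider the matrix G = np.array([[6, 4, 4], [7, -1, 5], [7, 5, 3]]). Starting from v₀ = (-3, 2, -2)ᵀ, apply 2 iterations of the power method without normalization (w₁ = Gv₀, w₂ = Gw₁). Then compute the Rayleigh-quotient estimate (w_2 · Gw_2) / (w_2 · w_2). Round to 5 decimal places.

w1 = Gv₀ = (6·(-3) + 4·2 + 4·(-2); 7·(-3) + (-1)·2 + 5·(-2); 7·(-3) + 5·2 + 3·(-2)) = (-18, -33, -17)
w2 = Gw1 = (6·(-18) + 4·(-33) + 4·(-17); 7·(-18) + (-1)·(-33) + 5·(-17); 7·(-18) + 5·(-33) + 3·(-17)) = (-308, -178, -342)
Gw2 = (-3928, -3688, -4072)
w2·Gw2 = (-308)·(-3928) + (-178)·(-3688) + (-342)·(-4072) = 3258912; w2·w2 = (-308)·(-308) + (-178)·(-178) + (-342)·(-342) = 243512
λ ≈ 3258912/243512 = 13.38296

13.38296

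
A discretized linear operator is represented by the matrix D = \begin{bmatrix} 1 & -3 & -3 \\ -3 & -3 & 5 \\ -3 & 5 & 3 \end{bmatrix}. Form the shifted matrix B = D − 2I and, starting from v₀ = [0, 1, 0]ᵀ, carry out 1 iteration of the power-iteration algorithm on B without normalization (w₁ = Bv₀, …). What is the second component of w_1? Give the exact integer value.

B = D − 2I has rows (-1, -3, -3); (-3, -5, 5); (-3, 5, 1)
w1 = Bv₀ = ((-1)·0 + (-3)·1 + (-3)·0; (-3)·0 + (-5)·1 + 5·0; (-3)·0 + 5·1 + 1·0) = (-3, -5, 5)
Requested component of w1: -5

-5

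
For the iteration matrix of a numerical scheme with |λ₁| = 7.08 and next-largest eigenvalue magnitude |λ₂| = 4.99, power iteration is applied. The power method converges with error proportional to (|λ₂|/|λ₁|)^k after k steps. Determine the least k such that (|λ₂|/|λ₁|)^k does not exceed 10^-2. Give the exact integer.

|λ₂/λ₁| = 4.99/7.08 = 0.70480
Need k ≥ ln(10^-2) / ln(0.70480) = -4.6052 / -0.3498 ≈ 13.164
Smallest integer k satisfying the bound: 14

14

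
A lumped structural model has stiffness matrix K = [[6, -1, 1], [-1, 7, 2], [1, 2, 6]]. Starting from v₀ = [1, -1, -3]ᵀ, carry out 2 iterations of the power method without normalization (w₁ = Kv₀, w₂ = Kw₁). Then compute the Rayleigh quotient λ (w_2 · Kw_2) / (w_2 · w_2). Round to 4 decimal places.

w1 = Kv₀ = (6·1 + (-1)·(-1) + 1·(-3); (-1)·1 + 7·(-1) + 2·(-3); 1·1 + 2·(-1) + 6·(-3)) = (4, -14, -19)
w2 = Kw1 = (6·4 + (-1)·(-14) + 1·(-19); (-1)·4 + 7·(-14) + 2·(-19); 1·4 + 2·(-14) + 6·(-19)) = (19, -140, -138)
Kw2 = (116, -1275, -1089)
w2·Kw2 = 19·116 + (-140)·(-1275) + (-138)·(-1089) = 330986; w2·w2 = 19·19 + (-140)·(-140) + (-138)·(-138) = 39005
λ ≈ 330986/39005 = 8.4857

λ ≈ 8.4857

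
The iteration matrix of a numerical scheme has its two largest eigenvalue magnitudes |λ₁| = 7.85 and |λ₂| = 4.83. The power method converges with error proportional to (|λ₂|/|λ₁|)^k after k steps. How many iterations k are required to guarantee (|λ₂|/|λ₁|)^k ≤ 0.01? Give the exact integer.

|λ₂/λ₁| = 4.83/7.85 = 0.61529
Need k ≥ ln(0.01) / ln(0.61529) = -4.6052 / -0.4857 ≈ 9.482
Smallest integer k satisfying the bound: 10

10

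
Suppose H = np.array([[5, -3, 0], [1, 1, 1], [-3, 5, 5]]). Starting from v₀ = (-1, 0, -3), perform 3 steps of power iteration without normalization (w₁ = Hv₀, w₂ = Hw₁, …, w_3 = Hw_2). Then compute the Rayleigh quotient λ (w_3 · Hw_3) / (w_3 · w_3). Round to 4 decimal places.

λ ≈ 6.1698

w1 = Hv₀ = (5·(-1) + (-3)·0 + 0·(-3); 1·(-1) + 1·0 + 1·(-3); (-3)·(-1) + 5·0 + 5·(-3)) = (-5, -4, -12)
w2 = Hw1 = (5·(-5) + (-3)·(-4) + 0·(-12); 1·(-5) + 1·(-4) + 1·(-12); (-3)·(-5) + 5·(-4) + 5·(-12)) = (-13, -21, -65)
w3 = Hw2 = (-2, -99, -391)
Hw3 = (287, -492, -2444)
w3·Hw3 = (-2)·287 + (-99)·(-492) + (-391)·(-2444) = 1003738; w3·w3 = (-2)·(-2) + (-99)·(-99) + (-391)·(-391) = 162686
λ ≈ 1003738/162686 = 6.1698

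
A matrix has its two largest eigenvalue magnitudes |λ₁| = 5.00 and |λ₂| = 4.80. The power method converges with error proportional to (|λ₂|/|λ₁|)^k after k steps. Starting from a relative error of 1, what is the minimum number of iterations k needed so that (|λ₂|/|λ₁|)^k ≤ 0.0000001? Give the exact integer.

|λ₂/λ₁| = 4.80/5.00 = 0.96000
Need k ≥ ln(0.0000001) / ln(0.96000) = -16.1181 / -0.0408 ≈ 394.839
Smallest integer k satisfying the bound: 395

395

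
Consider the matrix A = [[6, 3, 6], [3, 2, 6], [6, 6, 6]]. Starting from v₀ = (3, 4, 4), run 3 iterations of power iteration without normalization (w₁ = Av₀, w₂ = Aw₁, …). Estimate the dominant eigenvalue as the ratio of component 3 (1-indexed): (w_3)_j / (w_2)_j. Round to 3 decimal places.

w1 = Av₀ = (54, 41, 66)
w2 = Aw1 = (843, 640, 966)
w3 = Aw2 = (12774, 9605, 14694)
Ratio at component: 14694 / 966 = 15.211

15.211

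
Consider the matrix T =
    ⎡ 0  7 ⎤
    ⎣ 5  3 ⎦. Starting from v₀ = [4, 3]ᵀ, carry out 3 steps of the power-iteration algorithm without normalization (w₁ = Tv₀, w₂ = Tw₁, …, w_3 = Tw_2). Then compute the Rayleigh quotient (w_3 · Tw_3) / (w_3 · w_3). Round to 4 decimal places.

λ ≈ 7.6663

w1 = Tv₀ = (0·4 + 7·3; 5·4 + 3·3) = (21, 29)
w2 = Tw1 = (0·21 + 7·29; 5·21 + 3·29) = (203, 192)
w3 = Tw2 = (1344, 1591)
Tw3 = (11137, 11493)
w3·Tw3 = 1344·11137 + 1591·11493 = 33253491; w3·w3 = 1344·1344 + 1591·1591 = 4337617
λ ≈ 33253491/4337617 = 7.6663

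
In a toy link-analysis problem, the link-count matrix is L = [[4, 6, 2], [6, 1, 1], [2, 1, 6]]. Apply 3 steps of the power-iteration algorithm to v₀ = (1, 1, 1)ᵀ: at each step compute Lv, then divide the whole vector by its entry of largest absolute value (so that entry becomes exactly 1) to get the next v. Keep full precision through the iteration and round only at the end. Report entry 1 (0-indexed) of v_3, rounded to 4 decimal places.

0.7392

Lv0 = (12.00000, 8.00000, 9.00000); divide by 12.00000 → v1 = (1.00000, 0.66667, 0.75000)
Lv1 = (9.50000, 7.41667, 7.16667); divide by 9.50000 → v2 = (1.00000, 0.78070, 0.75439)
Lv2 = (10.19298, 7.53509, 7.30702); divide by 10.19298 → v3 = (1.00000, 0.73924, 0.71687)
Requested entry of v3: 859/1162 = 0.7392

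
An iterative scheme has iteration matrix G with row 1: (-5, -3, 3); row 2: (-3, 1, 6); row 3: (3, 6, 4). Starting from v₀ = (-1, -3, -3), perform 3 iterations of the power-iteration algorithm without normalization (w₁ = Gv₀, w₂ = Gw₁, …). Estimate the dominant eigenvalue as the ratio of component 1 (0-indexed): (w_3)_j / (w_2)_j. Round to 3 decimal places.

5.935

w1 = Gv₀ = ((-5)·(-1) + (-3)·(-3) + 3·(-3); (-3)·(-1) + 1·(-3) + 6·(-3); 3·(-1) + 6·(-3) + 4·(-3)) = (5, -18, -33)
w2 = Gw1 = ((-5)·5 + (-3)·(-18) + 3·(-33); (-3)·5 + 1·(-18) + 6·(-33); 3·5 + 6·(-18) + 4·(-33)) = (-70, -231, -225)
w3 = Gw2 = (368, -1371, -2496)
Ratio at component: -1371 / -231 = 5.935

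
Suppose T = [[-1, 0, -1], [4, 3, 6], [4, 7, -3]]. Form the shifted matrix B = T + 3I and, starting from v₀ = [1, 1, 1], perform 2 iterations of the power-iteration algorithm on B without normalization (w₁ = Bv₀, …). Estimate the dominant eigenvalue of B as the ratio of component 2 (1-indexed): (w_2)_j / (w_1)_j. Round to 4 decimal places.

B = T + 3I has rows (2, 0, -1); (4, 6, 6); (4, 7, 0)
w1 = Bv₀ = (1, 16, 11)
w2 = Bw1 = (-9, 166, 116)
Ratio: 166/16 = 10.3750

10.3750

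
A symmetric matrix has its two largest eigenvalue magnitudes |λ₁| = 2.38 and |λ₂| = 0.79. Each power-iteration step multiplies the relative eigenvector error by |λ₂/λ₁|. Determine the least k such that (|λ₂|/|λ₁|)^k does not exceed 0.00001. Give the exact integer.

11

|λ₂/λ₁| = 0.79/2.38 = 0.33193
Need k ≥ ln(0.00001) / ln(0.33193) = -11.5129 / -1.1028 ≈ 10.440
Smallest integer k satisfying the bound: 11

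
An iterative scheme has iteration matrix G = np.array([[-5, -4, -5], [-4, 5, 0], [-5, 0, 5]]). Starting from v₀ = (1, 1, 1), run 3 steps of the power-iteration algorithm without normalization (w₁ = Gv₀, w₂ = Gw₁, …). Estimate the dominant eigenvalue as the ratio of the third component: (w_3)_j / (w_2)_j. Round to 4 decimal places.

0.2857

w1 = Gv₀ = (-14, 1, 0)
w2 = Gw1 = (66, 61, 70)
w3 = Gw2 = (-924, 41, 20)
Ratio at component: 20 / 70 = 0.2857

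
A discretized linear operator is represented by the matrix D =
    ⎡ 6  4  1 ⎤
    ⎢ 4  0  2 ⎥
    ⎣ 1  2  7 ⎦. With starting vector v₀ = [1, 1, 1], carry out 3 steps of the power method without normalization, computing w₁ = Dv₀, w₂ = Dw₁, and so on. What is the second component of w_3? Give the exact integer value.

586

w1 = Dv₀ = (6·1 + 4·1 + 1·1; 4·1 + 0·1 + 2·1; 1·1 + 2·1 + 7·1) = (11, 6, 10)
w2 = Dw1 = (6·11 + 4·6 + 1·10; 4·11 + 0·6 + 2·10; 1·11 + 2·6 + 7·10) = (100, 64, 93)
w3 = Dw2 = (949, 586, 879)
The requested component of w3 is 586.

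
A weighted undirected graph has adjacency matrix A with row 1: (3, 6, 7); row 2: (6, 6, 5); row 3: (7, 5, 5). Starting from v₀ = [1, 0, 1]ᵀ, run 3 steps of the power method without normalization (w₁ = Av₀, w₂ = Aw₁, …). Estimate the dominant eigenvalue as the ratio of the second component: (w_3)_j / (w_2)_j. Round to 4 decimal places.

w1 = Av₀ = (3·1 + 6·0 + 7·1; 6·1 + 6·0 + 5·1; 7·1 + 5·0 + 5·1) = (10, 11, 12)
w2 = Aw1 = (3·10 + 6·11 + 7·12; 6·10 + 6·11 + 5·12; 7·10 + 5·11 + 5·12) = (180, 186, 185)
w3 = Aw2 = (2951, 3121, 3115)
Ratio at component: 3121 / 186 = 16.7796

λ ≈ 16.7796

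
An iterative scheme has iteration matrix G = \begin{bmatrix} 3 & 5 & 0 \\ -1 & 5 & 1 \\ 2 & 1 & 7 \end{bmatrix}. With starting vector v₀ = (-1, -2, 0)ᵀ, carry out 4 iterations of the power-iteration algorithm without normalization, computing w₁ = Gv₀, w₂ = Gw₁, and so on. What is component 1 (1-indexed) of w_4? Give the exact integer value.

-2091

w1 = Gv₀ = (-13, -9, -4)
w2 = Gw1 = (-84, -36, -63)
w3 = Gw2 = (-432, -159, -645)
w4 = Gw3 = (-2091, -1008, -5538)
The requested component of w4 is -2091.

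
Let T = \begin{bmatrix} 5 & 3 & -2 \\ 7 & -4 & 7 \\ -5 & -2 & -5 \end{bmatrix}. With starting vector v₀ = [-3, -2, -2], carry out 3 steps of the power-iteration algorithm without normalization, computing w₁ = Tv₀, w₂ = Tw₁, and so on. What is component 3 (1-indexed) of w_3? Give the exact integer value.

w1 = Tv₀ = (-17, -27, 29)
w2 = Tw1 = (-224, 192, -6)
w3 = Tw2 = (-532, -2378, 766)
The requested component of w3 is 766.

766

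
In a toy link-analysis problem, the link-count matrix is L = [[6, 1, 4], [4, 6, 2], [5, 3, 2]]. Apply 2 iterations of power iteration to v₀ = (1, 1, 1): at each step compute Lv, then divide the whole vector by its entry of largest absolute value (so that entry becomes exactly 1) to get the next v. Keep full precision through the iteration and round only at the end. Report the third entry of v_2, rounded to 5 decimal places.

Lv0 = (11.000000, 12.000000, 10.000000); divide by 12.000000 → v1 = (0.916667, 1.000000, 0.833333)
Lv1 = (9.833333, 11.333333, 9.250000); divide by 11.333333 → v2 = (0.867647, 1.000000, 0.816176)
Requested entry of v2: 111/136 = 0.81618

0.81618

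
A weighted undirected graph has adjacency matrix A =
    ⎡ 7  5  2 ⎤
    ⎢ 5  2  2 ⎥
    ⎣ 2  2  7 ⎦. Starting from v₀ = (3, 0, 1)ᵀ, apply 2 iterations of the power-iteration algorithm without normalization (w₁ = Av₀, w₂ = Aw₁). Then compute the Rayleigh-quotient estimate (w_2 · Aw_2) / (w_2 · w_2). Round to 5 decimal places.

11.69647

w1 = Av₀ = (23, 17, 13)
w2 = Aw1 = (272, 175, 171)
Aw2 = (3121, 2052, 2091)
w2·Aw2 = 272·3121 + 175·2052 + 171·2091 = 1565573; w2·w2 = 272·272 + 175·175 + 171·171 = 133850
λ ≈ 1565573/133850 = 11.69647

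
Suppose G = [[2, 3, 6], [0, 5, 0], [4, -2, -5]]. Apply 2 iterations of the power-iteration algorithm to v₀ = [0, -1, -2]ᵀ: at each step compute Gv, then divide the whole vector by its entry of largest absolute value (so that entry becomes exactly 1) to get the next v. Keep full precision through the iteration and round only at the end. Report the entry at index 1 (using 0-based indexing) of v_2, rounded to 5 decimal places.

Gv0 = (-15.000000, -5.000000, 12.000000); divide by -15.000000 → v1 = (1.000000, 0.333333, -0.800000)
Gv1 = (-1.800000, 1.666667, 7.333333); divide by 7.333333 → v2 = (-0.245455, 0.227273, 1.000000)
Requested entry of v2: -25/-110 = 0.22727

0.22727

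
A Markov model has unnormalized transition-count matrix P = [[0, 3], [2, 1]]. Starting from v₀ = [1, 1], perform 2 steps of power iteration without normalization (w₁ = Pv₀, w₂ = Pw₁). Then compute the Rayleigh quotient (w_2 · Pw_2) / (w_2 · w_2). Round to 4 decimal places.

λ ≈ 3.0000

w1 = Pv₀ = (3, 3)
w2 = Pw1 = (9, 9)
Pw2 = (27, 27)
w2·Pw2 = 9·27 + 9·27 = 486; w2·w2 = 9·9 + 9·9 = 162
λ ≈ 486/162 = 3.0000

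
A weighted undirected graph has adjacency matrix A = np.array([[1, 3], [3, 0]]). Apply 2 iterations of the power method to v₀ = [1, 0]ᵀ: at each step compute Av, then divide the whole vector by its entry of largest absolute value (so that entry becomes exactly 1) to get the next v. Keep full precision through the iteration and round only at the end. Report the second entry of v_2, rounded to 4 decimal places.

Av0 = (1.00000, 3.00000); divide by 3.00000 → v1 = (0.33333, 1.00000)
Av1 = (3.33333, 1.00000); divide by 3.33333 → v2 = (1.00000, 0.30000)
Requested entry of v2: 3/10 = 0.3000

0.3000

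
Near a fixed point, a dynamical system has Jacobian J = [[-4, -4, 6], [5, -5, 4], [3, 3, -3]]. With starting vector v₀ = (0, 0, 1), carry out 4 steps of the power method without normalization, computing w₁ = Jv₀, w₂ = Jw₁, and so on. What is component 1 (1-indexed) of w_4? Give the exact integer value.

w1 = Jv₀ = (6, 4, -3)
w2 = Jw1 = (-58, -2, 39)
w3 = Jw2 = (474, -124, -297)
w4 = Jw3 = (-3182, 1802, 1941)
The requested component of w4 is -3182.

-3182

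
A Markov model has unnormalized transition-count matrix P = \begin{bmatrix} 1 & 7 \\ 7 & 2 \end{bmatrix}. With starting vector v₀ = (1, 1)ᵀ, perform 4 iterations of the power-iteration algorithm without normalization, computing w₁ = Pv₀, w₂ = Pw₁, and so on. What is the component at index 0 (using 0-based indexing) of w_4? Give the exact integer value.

5104

w1 = Pv₀ = (8, 9)
w2 = Pw1 = (71, 74)
w3 = Pw2 = (589, 645)
w4 = Pw3 = (5104, 5413)
The requested component of w4 is 5104.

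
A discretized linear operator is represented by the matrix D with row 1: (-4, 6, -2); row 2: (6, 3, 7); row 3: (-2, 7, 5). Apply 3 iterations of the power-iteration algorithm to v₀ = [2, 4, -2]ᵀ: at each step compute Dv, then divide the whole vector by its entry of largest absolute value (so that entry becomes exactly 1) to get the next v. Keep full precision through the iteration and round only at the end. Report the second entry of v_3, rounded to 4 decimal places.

Dv0 = (20.00000, 10.00000, 14.00000); divide by 20.00000 → v1 = (1.00000, 0.50000, 0.70000)
Dv1 = (-2.40000, 12.40000, 5.00000); divide by 12.40000 → v2 = (-0.19355, 1.00000, 0.40323)
Dv2 = (5.96774, 4.66129, 9.40323); divide by 9.40323 → v3 = (0.63465, 0.49571, 1.00000)
Requested entry of v3: 1156/2332 = 0.4957

0.4957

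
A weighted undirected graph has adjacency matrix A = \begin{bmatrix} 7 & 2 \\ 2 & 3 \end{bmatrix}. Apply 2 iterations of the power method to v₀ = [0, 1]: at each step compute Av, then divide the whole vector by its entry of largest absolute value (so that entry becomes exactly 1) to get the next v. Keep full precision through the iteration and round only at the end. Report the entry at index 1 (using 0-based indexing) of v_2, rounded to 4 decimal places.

Av0 = (2.00000, 3.00000); divide by 3.00000 → v1 = (0.66667, 1.00000)
Av1 = (6.66667, 4.33333); divide by 6.66667 → v2 = (1.00000, 0.65000)
Requested entry of v2: 13/20 = 0.6500

0.6500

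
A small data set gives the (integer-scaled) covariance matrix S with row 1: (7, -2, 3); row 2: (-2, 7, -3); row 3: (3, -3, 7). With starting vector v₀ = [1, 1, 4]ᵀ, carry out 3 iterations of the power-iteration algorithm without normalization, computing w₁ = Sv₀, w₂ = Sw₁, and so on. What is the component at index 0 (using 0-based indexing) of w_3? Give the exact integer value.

w1 = Sv₀ = (7·1 + (-2)·1 + 3·4; (-2)·1 + 7·1 + (-3)·4; 3·1 + (-3)·1 + 7·4) = (17, -7, 28)
w2 = Sw1 = (7·17 + (-2)·(-7) + 3·28; (-2)·17 + 7·(-7) + (-3)·28; 3·17 + (-3)·(-7) + 7·28) = (217, -167, 268)
w3 = Sw2 = (2657, -2407, 3028)
The requested component of w3 is 2657.

2657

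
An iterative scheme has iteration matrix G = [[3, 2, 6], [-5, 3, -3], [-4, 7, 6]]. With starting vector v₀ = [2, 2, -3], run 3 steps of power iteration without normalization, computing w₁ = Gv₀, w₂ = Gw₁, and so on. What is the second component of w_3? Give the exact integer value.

718

w1 = Gv₀ = (3·2 + 2·2 + 6·(-3); (-5)·2 + 3·2 + (-3)·(-3); (-4)·2 + 7·2 + 6·(-3)) = (-8, 5, -12)
w2 = Gw1 = (3·(-8) + 2·5 + 6·(-12); (-5)·(-8) + 3·5 + (-3)·(-12); (-4)·(-8) + 7·5 + 6·(-12)) = (-86, 91, -5)
w3 = Gw2 = (-106, 718, 951)
The requested component of w3 is 718.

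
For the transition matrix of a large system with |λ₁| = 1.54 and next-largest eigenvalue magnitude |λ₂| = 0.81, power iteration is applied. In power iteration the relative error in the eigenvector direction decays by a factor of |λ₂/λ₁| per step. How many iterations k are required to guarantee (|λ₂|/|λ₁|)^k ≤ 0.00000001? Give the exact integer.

29

|λ₂/λ₁| = 0.81/1.54 = 0.52597
Need k ≥ ln(0.00000001) / ln(0.52597) = -18.4207 / -0.6425 ≈ 28.670
Smallest integer k satisfying the bound: 29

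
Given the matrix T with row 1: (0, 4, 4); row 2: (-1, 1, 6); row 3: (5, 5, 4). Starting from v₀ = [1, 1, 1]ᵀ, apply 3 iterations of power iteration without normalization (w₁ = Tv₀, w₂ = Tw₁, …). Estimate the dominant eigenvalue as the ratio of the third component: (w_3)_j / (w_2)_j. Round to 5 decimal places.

w1 = Tv₀ = (8, 6, 14)
w2 = Tw1 = (80, 82, 126)
w3 = Tw2 = (832, 758, 1314)
Ratio at component: 1314 / 126 = 10.42857

λ ≈ 10.42857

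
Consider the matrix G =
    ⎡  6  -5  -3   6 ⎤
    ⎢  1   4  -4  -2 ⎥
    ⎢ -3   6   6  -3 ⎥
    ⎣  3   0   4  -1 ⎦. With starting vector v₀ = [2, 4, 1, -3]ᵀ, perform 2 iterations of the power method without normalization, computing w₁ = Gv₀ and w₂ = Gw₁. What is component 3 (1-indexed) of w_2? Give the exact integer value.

w1 = Gv₀ = (6·2 + (-5)·4 + (-3)·1 + 6·(-3); 1·2 + 4·4 + (-4)·1 + (-2)·(-3); (-3)·2 + 6·4 + 6·1 + (-3)·(-3); 3·2 + 0·4 + 4·1 + (-1)·(-3)) = (-29, 20, 33, 13)
w2 = Gw1 = (6·(-29) + (-5)·20 + (-3)·33 + 6·13; 1·(-29) + 4·20 + (-4)·33 + (-2)·13; (-3)·(-29) + 6·20 + 6·33 + (-3)·13; 3·(-29) + 0·20 + 4·33 + (-1)·13) = (-295, -107, 366, 32)
The requested component of w2 is 366.

366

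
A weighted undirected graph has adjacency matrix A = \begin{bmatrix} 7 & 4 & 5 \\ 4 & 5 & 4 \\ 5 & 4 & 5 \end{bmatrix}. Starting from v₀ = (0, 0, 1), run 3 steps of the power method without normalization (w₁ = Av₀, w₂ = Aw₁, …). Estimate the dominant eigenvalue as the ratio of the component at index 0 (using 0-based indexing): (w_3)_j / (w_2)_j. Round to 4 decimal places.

w1 = Av₀ = (7·0 + 4·0 + 5·1; 4·0 + 5·0 + 4·1; 5·0 + 4·0 + 5·1) = (5, 4, 5)
w2 = Aw1 = (7·5 + 4·4 + 5·5; 4·5 + 5·4 + 4·5; 5·5 + 4·4 + 5·5) = (76, 60, 66)
w3 = Aw2 = (1102, 868, 950)
Ratio at component: 1102 / 76 = 14.5000

λ ≈ 14.5000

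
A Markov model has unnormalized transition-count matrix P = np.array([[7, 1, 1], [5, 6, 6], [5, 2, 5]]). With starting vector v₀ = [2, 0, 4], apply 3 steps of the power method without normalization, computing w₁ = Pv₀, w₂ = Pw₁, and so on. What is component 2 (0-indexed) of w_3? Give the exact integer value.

w1 = Pv₀ = (7·2 + 1·0 + 1·4; 5·2 + 6·0 + 6·4; 5·2 + 2·0 + 5·4) = (18, 34, 30)
w2 = Pw1 = (7·18 + 1·34 + 1·30; 5·18 + 6·34 + 6·30; 5·18 + 2·34 + 5·30) = (190, 474, 308)
w3 = Pw2 = (2112, 5642, 3438)
The requested component of w3 is 3438.

3438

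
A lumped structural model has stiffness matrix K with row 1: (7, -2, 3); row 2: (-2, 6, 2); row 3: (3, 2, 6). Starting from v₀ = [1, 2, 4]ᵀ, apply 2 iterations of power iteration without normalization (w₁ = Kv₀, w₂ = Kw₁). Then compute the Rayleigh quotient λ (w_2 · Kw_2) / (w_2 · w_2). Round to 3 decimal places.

8.942

w1 = Kv₀ = (7·1 + (-2)·2 + 3·4; (-2)·1 + 6·2 + 2·4; 3·1 + 2·2 + 6·4) = (15, 18, 31)
w2 = Kw1 = (7·15 + (-2)·18 + 3·31; (-2)·15 + 6·18 + 2·31; 3·15 + 2·18 + 6·31) = (162, 140, 267)
Kw2 = (1655, 1050, 2368)
w2·Kw2 = 162·1655 + 140·1050 + 267·2368 = 1047366; w2·w2 = 162·162 + 140·140 + 267·267 = 117133
λ ≈ 1047366/117133 = 8.942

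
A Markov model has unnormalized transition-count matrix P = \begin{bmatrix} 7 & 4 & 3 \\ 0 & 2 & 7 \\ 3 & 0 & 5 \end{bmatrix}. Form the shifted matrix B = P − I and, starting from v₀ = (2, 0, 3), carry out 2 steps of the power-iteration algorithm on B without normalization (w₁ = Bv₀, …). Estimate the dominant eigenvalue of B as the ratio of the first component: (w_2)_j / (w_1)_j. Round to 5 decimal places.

B = P − I has rows (6, 4, 3); (0, 1, 7); (3, 0, 4)
w1 = Bv₀ = (21, 21, 18)
w2 = Bw1 = (264, 147, 135)
Ratio: 264/21 = 12.57143

12.57143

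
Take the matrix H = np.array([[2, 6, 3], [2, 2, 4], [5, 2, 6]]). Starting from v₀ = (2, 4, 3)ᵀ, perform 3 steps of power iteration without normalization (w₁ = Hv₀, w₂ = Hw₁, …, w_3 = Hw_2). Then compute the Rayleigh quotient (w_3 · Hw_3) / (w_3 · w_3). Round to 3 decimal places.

λ ≈ 10.957

w1 = Hv₀ = (37, 24, 36)
w2 = Hw1 = (326, 266, 449)
w3 = Hw2 = (3595, 2980, 4856)
Hw3 = (39638, 32574, 53071)
w3·Hw3 = 3595·39638 + 2980·32574 + 4856·53071 = 497281906; w3·w3 = 3595·3595 + 2980·2980 + 4856·4856 = 45385161
λ ≈ 497281906/45385161 = 10.957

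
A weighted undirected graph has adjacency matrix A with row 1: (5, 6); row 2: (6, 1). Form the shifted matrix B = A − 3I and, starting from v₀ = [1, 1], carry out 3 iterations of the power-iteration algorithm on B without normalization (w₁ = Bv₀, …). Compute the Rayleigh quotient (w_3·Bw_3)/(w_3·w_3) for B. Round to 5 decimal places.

B = A − 3I has rows (2, 6); (6, -2)
w1 = Bv₀ = (8, 4)
w2 = Bw1 = (40, 40)
w3 = Bw2 = (320, 160)
Bw3 = (1600, 1600)
w3·Bw3 = 768000; w3·w3 = 128000; μ ≈ 768000/128000 = 6.00000

6.00000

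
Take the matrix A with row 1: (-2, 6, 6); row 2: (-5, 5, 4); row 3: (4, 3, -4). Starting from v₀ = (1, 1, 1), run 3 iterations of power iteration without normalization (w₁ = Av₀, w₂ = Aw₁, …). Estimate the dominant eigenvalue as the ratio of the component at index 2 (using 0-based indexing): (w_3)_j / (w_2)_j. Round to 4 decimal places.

w1 = Av₀ = (10, 4, 3)
w2 = Aw1 = (22, -18, 40)
w3 = Aw2 = (88, -40, -126)
Ratio at component: -126 / 40 = -3.1500

-3.1500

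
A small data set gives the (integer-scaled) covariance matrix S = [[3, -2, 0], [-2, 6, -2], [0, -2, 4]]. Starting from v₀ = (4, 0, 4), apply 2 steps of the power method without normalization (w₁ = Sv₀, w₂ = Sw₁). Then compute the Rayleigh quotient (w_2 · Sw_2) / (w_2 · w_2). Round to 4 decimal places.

w1 = Sv₀ = (12, -16, 16)
w2 = Sw1 = (68, -152, 96)
Sw2 = (508, -1240, 688)
w2·Sw2 = 68·508 + (-152)·(-1240) + 96·688 = 289072; w2·w2 = 68·68 + (-152)·(-152) + 96·96 = 36944
λ ≈ 289072/36944 = 7.8246

λ ≈ 7.8246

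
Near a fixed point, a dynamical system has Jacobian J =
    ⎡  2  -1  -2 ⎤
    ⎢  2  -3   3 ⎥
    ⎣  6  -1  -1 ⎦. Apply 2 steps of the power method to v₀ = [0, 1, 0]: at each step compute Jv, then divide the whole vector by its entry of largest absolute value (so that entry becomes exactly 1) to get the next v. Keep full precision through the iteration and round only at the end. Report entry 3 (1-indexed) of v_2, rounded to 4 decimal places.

Jv0 = (-1.00000, -3.00000, -1.00000); divide by -3.00000 → v1 = (0.33333, 1.00000, 0.33333)
Jv1 = (-1.00000, -1.33333, 0.66667); divide by -1.33333 → v2 = (0.75000, 1.00000, -0.50000)
Requested entry of v2: -2/4 = -0.5000

-0.5000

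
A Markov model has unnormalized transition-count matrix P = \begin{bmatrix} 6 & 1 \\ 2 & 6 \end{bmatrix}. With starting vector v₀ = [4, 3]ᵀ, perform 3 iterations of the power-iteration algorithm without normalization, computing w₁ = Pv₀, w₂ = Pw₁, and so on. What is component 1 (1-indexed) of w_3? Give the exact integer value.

w1 = Pv₀ = (27, 26)
w2 = Pw1 = (188, 210)
w3 = Pw2 = (1338, 1636)
The requested component of w3 is 1338.

1338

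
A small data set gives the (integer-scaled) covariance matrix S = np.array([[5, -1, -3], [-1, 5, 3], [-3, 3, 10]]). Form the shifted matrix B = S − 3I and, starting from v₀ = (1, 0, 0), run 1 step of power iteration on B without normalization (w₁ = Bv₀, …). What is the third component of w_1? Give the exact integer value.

B = S − 3I has rows (2, -1, -3); (-1, 2, 3); (-3, 3, 7)
w1 = Bv₀ = (2, -1, -3)
Requested component of w1: -3

-3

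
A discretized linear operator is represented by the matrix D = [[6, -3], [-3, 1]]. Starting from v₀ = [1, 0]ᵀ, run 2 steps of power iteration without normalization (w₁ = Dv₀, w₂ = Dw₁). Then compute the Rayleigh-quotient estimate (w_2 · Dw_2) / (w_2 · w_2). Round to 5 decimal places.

w1 = Dv₀ = (6, -3)
w2 = Dw1 = (45, -21)
Dw2 = (333, -156)
w2·Dw2 = 45·333 + (-21)·(-156) = 18261; w2·w2 = 45·45 + (-21)·(-21) = 2466
λ ≈ 18261/2466 = 7.40511

λ ≈ 7.40511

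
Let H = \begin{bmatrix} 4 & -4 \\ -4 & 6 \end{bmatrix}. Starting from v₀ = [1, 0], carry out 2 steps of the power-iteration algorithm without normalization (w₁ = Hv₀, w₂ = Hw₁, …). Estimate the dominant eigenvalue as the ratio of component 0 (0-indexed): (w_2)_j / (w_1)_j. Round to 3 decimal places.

w1 = Hv₀ = (4·1 + (-4)·0; (-4)·1 + 6·0) = (4, -4)
w2 = Hw1 = (4·4 + (-4)·(-4); (-4)·4 + 6·(-4)) = (32, -40)
Ratio at component: 32 / 4 = 8.000

λ ≈ 8.000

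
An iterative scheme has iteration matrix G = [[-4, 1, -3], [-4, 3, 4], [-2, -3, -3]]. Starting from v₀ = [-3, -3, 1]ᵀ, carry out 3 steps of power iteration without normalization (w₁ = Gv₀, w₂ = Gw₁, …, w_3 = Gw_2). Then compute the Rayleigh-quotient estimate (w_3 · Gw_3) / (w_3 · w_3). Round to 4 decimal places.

-5.7149

w1 = Gv₀ = ((-4)·(-3) + 1·(-3) + (-3)·1; (-4)·(-3) + 3·(-3) + 4·1; (-2)·(-3) + (-3)·(-3) + (-3)·1) = (6, 7, 12)
w2 = Gw1 = ((-4)·6 + 1·7 + (-3)·12; (-4)·6 + 3·7 + 4·12; (-2)·6 + (-3)·7 + (-3)·12) = (-53, 45, -69)
w3 = Gw2 = (464, 71, 178)
Gw3 = (-2319, -931, -1675)
w3·Gw3 = 464·(-2319) + 71·(-931) + 178·(-1675) = -1440267; w3·w3 = 464·464 + 71·71 + 178·178 = 252021
λ ≈ -1440267/252021 = -5.7149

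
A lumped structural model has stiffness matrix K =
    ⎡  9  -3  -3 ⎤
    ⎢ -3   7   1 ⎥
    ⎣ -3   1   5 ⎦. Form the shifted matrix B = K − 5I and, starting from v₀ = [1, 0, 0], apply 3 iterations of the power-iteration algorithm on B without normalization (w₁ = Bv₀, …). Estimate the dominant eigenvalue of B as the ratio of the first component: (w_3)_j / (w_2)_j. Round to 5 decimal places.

B = K − 5I has rows (4, -3, -3); (-3, 2, 1); (-3, 1, 0)
w1 = Bv₀ = (4·1 + (-3)·0 + (-3)·0; (-3)·1 + 2·0 + 1·0; (-3)·1 + 1·0 + 0·0) = (4, -3, -3)
w2 = Bw1 = (4·4 + (-3)·(-3) + (-3)·(-3); (-3)·4 + 2·(-3) + 1·(-3); (-3)·4 + 1·(-3) + 0·(-3)) = (34, -21, -15)
w3 = Bw2 = (244, -159, -123)
Ratio: 244/34 = 7.17647

7.17647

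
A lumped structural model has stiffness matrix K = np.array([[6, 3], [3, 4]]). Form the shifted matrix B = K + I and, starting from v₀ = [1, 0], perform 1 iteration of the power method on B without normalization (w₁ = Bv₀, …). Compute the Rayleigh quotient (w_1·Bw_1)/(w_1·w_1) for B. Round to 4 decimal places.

8.8621

B = K + I has rows (7, 3); (3, 5)
w1 = Bv₀ = (7·1 + 3·0; 3·1 + 5·0) = (7, 3)
Bw1 = (58, 36)
w1·Bw1 = 514; w1·w1 = 58; μ ≈ 514/58 = 8.8621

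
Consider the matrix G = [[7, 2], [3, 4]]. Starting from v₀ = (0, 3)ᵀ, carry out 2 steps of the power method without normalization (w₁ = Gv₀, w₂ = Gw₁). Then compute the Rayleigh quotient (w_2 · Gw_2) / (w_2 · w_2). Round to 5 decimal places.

8.00000

w1 = Gv₀ = (7·0 + 2·3; 3·0 + 4·3) = (6, 12)
w2 = Gw1 = (7·6 + 2·12; 3·6 + 4·12) = (66, 66)
Gw2 = (594, 462)
w2·Gw2 = 66·594 + 66·462 = 69696; w2·w2 = 66·66 + 66·66 = 8712
λ ≈ 69696/8712 = 8.00000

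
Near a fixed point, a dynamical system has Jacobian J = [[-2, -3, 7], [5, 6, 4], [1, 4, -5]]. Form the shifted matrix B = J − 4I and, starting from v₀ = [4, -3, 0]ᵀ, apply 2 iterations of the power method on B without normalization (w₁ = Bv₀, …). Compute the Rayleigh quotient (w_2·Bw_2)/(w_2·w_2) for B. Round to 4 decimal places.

B = J − 4I has rows (-6, -3, 7); (5, 2, 4); (1, 4, -9)
w1 = Bv₀ = ((-6)·4 + (-3)·(-3) + 7·0; 5·4 + 2·(-3) + 4·0; 1·4 + 4·(-3) + (-9)·0) = (-15, 14, -8)
w2 = Bw1 = ((-6)·(-15) + (-3)·14 + 7·(-8); 5·(-15) + 2·14 + 4·(-8); 1·(-15) + 4·14 + (-9)·(-8)) = (-8, -79, 113)
Bw2 = (1076, 254, -1341)
w2·Bw2 = -180207; w2·w2 = 19074; μ ≈ -180207/19074 = -9.4478

-9.4478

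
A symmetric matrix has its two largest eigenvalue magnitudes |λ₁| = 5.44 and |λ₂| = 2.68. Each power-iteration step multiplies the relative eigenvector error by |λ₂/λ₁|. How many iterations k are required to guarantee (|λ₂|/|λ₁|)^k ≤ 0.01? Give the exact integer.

7

|λ₂/λ₁| = 2.68/5.44 = 0.49265
Need k ≥ ln(0.01) / ln(0.49265) = -4.6052 / -0.7080 ≈ 6.505
Smallest integer k satisfying the bound: 7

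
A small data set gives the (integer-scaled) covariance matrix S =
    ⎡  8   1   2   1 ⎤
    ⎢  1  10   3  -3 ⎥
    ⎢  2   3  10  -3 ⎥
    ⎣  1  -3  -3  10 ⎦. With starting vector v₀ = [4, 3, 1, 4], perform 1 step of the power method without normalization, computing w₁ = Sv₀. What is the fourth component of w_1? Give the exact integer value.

32

w1 = Sv₀ = (41, 25, 15, 32)
The requested component of w1 is 32.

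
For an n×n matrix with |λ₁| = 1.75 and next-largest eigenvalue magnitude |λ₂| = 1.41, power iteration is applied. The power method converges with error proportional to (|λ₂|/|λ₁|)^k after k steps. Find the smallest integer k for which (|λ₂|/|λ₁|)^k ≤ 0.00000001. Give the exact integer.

|λ₂/λ₁| = 1.41/1.75 = 0.80571
Need k ≥ ln(0.00000001) / ln(0.80571) = -18.4207 / -0.2160 ≈ 85.271
Smallest integer k satisfying the bound: 86

86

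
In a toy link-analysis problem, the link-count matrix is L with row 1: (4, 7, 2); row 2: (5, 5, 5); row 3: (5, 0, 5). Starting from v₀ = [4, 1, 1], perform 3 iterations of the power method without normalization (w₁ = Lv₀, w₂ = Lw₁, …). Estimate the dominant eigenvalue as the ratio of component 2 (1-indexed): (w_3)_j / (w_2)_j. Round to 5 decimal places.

w1 = Lv₀ = (25, 30, 25)
w2 = Lw1 = (360, 400, 250)
w3 = Lw2 = (4740, 5050, 3050)
Ratio at component: 5050 / 400 = 12.62500

12.62500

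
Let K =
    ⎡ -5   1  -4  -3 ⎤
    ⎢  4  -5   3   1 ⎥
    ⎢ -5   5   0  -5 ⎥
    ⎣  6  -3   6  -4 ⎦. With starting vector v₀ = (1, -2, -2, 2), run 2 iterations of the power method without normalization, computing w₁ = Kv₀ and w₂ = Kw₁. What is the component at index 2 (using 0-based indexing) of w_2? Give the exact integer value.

w1 = Kv₀ = ((-5)·1 + 1·(-2) + (-4)·(-2) + (-3)·2; 4·1 + (-5)·(-2) + 3·(-2) + 1·2; (-5)·1 + 5·(-2) + 0·(-2) + (-5)·2; 6·1 + (-3)·(-2) + 6·(-2) + (-4)·2) = (-5, 10, -25, -8)
w2 = Kw1 = ((-5)·(-5) + 1·10 + (-4)·(-25) + (-3)·(-8); 4·(-5) + (-5)·10 + 3·(-25) + 1·(-8); (-5)·(-5) + 5·10 + 0·(-25) + (-5)·(-8); 6·(-5) + (-3)·10 + 6·(-25) + (-4)·(-8)) = (159, -153, 115, -178)
The requested component of w2 is 115.

115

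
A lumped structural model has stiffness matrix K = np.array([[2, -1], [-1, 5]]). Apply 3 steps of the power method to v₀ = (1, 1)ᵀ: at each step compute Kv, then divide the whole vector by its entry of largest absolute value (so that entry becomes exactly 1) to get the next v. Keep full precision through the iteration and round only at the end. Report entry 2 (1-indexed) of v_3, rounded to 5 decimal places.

1.00000

Kv0 = (1.000000, 4.000000); divide by 4.000000 → v1 = (0.250000, 1.000000)
Kv1 = (-0.500000, 4.750000); divide by 4.750000 → v2 = (-0.105263, 1.000000)
Kv2 = (-1.210526, 5.105263); divide by 5.105263 → v3 = (-0.237113, 1.000000)
Requested entry of v3: 97/97 = 1.00000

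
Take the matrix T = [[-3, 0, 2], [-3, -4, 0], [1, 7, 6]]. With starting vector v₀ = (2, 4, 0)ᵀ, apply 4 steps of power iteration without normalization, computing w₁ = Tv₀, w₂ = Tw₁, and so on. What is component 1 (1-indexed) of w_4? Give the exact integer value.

2462

w1 = Tv₀ = ((-3)·2 + 0·4 + 2·0; (-3)·2 + (-4)·4 + 0·0; 1·2 + 7·4 + 6·0) = (-6, -22, 30)
w2 = Tw1 = ((-3)·(-6) + 0·(-22) + 2·30; (-3)·(-6) + (-4)·(-22) + 0·30; 1·(-6) + 7·(-22) + 6·30) = (78, 106, 20)
w3 = Tw2 = (-194, -658, 940)
w4 = Tw3 = (2462, 3214, 840)
The requested component of w4 is 2462.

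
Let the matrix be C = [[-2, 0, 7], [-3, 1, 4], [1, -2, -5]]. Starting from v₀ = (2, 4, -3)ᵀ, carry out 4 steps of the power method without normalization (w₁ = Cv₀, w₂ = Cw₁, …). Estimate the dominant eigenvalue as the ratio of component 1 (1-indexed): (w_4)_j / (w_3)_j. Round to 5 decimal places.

λ ≈ -3.73654

w1 = Cv₀ = ((-2)·2 + 0·4 + 7·(-3); (-3)·2 + 1·4 + 4·(-3); 1·2 + (-2)·4 + (-5)·(-3)) = (-25, -14, 9)
w2 = Cw1 = ((-2)·(-25) + 0·(-14) + 7·9; (-3)·(-25) + 1·(-14) + 4·9; 1·(-25) + (-2)·(-14) + (-5)·9) = (113, 97, -42)
w3 = Cw2 = (-520, -410, 129)
w4 = Cw3 = (1943, 1666, -345)
Ratio at component: 1943 / -520 = -3.73654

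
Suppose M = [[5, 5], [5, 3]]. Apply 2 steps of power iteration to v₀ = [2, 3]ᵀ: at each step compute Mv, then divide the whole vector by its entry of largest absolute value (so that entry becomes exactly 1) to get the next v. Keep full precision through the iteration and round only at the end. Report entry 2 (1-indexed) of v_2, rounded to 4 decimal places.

Mv0 = (25.00000, 19.00000); divide by 25.00000 → v1 = (1.00000, 0.76000)
Mv1 = (8.80000, 7.28000); divide by 8.80000 → v2 = (1.00000, 0.82727)
Requested entry of v2: 182/220 = 0.8273

0.8273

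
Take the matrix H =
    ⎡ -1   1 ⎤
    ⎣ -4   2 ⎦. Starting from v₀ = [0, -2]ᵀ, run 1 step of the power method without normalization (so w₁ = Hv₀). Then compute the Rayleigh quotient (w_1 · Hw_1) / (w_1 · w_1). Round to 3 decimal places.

0.200

w1 = Hv₀ = ((-1)·0 + 1·(-2); (-4)·0 + 2·(-2)) = (-2, -4)
Hw1 = (-2, 0)
w1·Hw1 = (-2)·(-2) + (-4)·0 = 4; w1·w1 = (-2)·(-2) + (-4)·(-4) = 20
λ ≈ 4/20 = 0.200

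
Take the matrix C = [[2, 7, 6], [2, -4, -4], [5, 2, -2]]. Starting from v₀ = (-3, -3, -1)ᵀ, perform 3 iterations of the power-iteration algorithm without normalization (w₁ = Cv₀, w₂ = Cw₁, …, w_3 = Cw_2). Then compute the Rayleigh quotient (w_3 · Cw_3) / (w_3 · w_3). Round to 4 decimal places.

2.3481

w1 = Cv₀ = (2·(-3) + 7·(-3) + 6·(-1); 2·(-3) + (-4)·(-3) + (-4)·(-1); 5·(-3) + 2·(-3) + (-2)·(-1)) = (-33, 10, -19)
w2 = Cw1 = (2·(-33) + 7·10 + 6·(-19); 2·(-33) + (-4)·10 + (-4)·(-19); 5·(-33) + 2·10 + (-2)·(-19)) = (-110, -30, -107)
w3 = Cw2 = (-1072, 328, -396)
Cw3 = (-2224, -1872, -3912)
w3·Cw3 = (-1072)·(-2224) + 328·(-1872) + (-396)·(-3912) = 3319264; w3·w3 = (-1072)·(-1072) + 328·328 + (-396)·(-396) = 1413584
λ ≈ 3319264/1413584 = 2.3481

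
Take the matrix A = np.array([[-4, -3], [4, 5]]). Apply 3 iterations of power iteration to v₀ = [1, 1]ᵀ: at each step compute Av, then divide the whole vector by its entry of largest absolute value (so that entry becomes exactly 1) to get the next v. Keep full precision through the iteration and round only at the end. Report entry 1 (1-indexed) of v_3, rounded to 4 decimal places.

Av0 = (-7.00000, 9.00000); divide by 9.00000 → v1 = (-0.77778, 1.00000)
Av1 = (0.11111, 1.88889); divide by 1.88889 → v2 = (0.05882, 1.00000)
Av2 = (-3.23529, 5.23529); divide by 5.23529 → v3 = (-0.61798, 1.00000)
Requested entry of v3: -55/89 = -0.6180

-0.6180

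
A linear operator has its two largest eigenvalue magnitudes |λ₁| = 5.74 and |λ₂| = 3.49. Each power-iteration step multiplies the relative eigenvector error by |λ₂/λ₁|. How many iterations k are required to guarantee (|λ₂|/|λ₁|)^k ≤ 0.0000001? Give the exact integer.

33

|λ₂/λ₁| = 3.49/5.74 = 0.60801
Need k ≥ ln(0.0000001) / ln(0.60801) = -16.1181 / -0.4976 ≈ 32.394
Smallest integer k satisfying the bound: 33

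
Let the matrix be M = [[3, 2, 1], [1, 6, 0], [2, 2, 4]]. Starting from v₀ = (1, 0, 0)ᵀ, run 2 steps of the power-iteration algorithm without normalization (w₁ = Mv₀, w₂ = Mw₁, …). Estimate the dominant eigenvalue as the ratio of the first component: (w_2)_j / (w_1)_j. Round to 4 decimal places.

4.3333

w1 = Mv₀ = (3, 1, 2)
w2 = Mw1 = (13, 9, 16)
Ratio at component: 13 / 3 = 4.3333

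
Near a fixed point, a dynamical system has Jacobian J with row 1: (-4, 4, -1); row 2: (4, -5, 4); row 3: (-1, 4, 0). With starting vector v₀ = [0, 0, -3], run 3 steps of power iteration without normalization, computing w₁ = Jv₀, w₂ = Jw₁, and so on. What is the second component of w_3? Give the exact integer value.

-804

w1 = Jv₀ = ((-4)·0 + 4·0 + (-1)·(-3); 4·0 + (-5)·0 + 4·(-3); (-1)·0 + 4·0 + 0·(-3)) = (3, -12, 0)
w2 = Jw1 = ((-4)·3 + 4·(-12) + (-1)·0; 4·3 + (-5)·(-12) + 4·0; (-1)·3 + 4·(-12) + 0·0) = (-60, 72, -51)
w3 = Jw2 = (579, -804, 348)
The requested component of w3 is -804.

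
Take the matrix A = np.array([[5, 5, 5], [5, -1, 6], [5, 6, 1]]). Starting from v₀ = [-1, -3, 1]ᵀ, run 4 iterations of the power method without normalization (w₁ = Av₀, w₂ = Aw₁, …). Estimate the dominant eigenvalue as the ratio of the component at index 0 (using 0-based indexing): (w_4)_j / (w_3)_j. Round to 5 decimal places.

w1 = Av₀ = (5·(-1) + 5·(-3) + 5·1; 5·(-1) + (-1)·(-3) + 6·1; 5·(-1) + 6·(-3) + 1·1) = (-15, 4, -22)
w2 = Aw1 = (5·(-15) + 5·4 + 5·(-22); 5·(-15) + (-1)·4 + 6·(-22); 5·(-15) + 6·4 + 1·(-22)) = (-165, -211, -73)
w3 = Aw2 = (-2245, -1052, -2164)
w4 = Aw3 = (-27305, -23157, -19701)
Ratio at component: -27305 / -2245 = 12.16258

12.16258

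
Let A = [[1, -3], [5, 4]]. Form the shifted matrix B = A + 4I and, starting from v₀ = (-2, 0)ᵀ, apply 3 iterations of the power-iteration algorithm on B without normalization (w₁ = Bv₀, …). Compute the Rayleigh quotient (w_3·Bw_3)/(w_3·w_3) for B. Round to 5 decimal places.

μ ≈ 7.33981

B = A + 4I has rows (5, -3); (5, 8)
w1 = Bv₀ = (-10, -10)
w2 = Bw1 = (-20, -130)
w3 = Bw2 = (290, -1140)
Bw3 = (4870, -7670)
w3·Bw3 = 10156100; w3·w3 = 1383700; μ ≈ 10156100/1383700 = 7.33981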